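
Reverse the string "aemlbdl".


Input: aemlbdl
Reading characters right to left:
  Position 6: 'l'
  Position 5: 'd'
  Position 4: 'b'
  Position 3: 'l'
  Position 2: 'm'
  Position 1: 'e'
  Position 0: 'a'
Reversed: ldblmea

ldblmea


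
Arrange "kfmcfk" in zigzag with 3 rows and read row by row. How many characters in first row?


Zigzag "kfmcfk" into 3 rows:
Placing characters:
  'k' => row 0
  'f' => row 1
  'm' => row 2
  'c' => row 1
  'f' => row 0
  'k' => row 1
Rows:
  Row 0: "kf"
  Row 1: "fck"
  Row 2: "m"
First row length: 2

2


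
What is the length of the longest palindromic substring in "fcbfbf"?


Input: "fcbfbf"
Checking substrings for palindromes:
  [2:5] "bfb" (len 3) => palindrome
  [3:6] "fbf" (len 3) => palindrome
Longest palindromic substring: "bfb" with length 3

3


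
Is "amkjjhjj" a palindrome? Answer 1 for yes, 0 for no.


Input: amkjjhjj
Reversed: jjhjjkma
  Compare pos 0 ('a') with pos 7 ('j'): MISMATCH
  Compare pos 1 ('m') with pos 6 ('j'): MISMATCH
  Compare pos 2 ('k') with pos 5 ('h'): MISMATCH
  Compare pos 3 ('j') with pos 4 ('j'): match
Result: not a palindrome

0


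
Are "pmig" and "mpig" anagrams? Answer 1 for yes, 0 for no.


Strings: "pmig", "mpig"
Sorted first:  gimp
Sorted second: gimp
Sorted forms match => anagrams

1


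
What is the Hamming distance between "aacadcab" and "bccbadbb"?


Comparing "aacadcab" and "bccbadbb" position by position:
  Position 0: 'a' vs 'b' => differ
  Position 1: 'a' vs 'c' => differ
  Position 2: 'c' vs 'c' => same
  Position 3: 'a' vs 'b' => differ
  Position 4: 'd' vs 'a' => differ
  Position 5: 'c' vs 'd' => differ
  Position 6: 'a' vs 'b' => differ
  Position 7: 'b' vs 'b' => same
Total differences (Hamming distance): 6

6


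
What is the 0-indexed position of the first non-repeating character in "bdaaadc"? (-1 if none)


Input: bdaaadc
Character frequencies:
  'a': 3
  'b': 1
  'c': 1
  'd': 2
Scanning left to right for freq == 1:
  Position 0 ('b'): unique! => answer = 0

0


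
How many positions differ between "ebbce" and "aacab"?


Comparing "ebbce" and "aacab" position by position:
  Position 0: 'e' vs 'a' => DIFFER
  Position 1: 'b' vs 'a' => DIFFER
  Position 2: 'b' vs 'c' => DIFFER
  Position 3: 'c' vs 'a' => DIFFER
  Position 4: 'e' vs 'b' => DIFFER
Positions that differ: 5

5


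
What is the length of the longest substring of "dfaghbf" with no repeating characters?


Input: "dfaghbf"
Sliding window (track last position of each char):
  Position 0 ('d'): window [0,0] length 1 -- new best
  Position 1 ('f'): window [0,1] length 2 -- new best
  Position 2 ('a'): window [0,2] length 3 -- new best
  Position 3 ('g'): window [0,3] length 4 -- new best
  Position 4 ('h'): window [0,4] length 5 -- new best
  Position 5 ('b'): window [0,5] length 6 -- new best
  Position 6 ('f'): repeat (last at 1), move window start to 2
  Position 6 ('f'): window [2,6] length 5
Longest substring with no repeats: "dfaghb" with length 6

6


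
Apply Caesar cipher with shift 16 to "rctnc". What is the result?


Caesar cipher: shift "rctnc" by 16
  'r' (pos 17) + 16 = pos 7 = 'h'
  'c' (pos 2) + 16 = pos 18 = 's'
  't' (pos 19) + 16 = pos 9 = 'j'
  'n' (pos 13) + 16 = pos 3 = 'd'
  'c' (pos 2) + 16 = pos 18 = 's'
Result: hsjds

hsjds


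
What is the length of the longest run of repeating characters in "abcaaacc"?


Input: "abcaaacc"
Scanning for longest run:
  Position 1 ('b'): new char, reset run to 1
  Position 2 ('c'): new char, reset run to 1
  Position 3 ('a'): new char, reset run to 1
  Position 4 ('a'): continues run of 'a', length=2
  Position 5 ('a'): continues run of 'a', length=3
  Position 6 ('c'): new char, reset run to 1
  Position 7 ('c'): continues run of 'c', length=2
Longest run: 'a' with length 3

3


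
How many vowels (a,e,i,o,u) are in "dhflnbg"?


Input: dhflnbg
Checking each character:
  'd' at position 0: consonant
  'h' at position 1: consonant
  'f' at position 2: consonant
  'l' at position 3: consonant
  'n' at position 4: consonant
  'b' at position 5: consonant
  'g' at position 6: consonant
Total vowels: 0

0


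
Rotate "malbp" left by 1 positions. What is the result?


Input: "malbp", rotate left by 1
First 1 characters: "m"
Remaining characters: "albp"
Concatenate remaining + first: "albp" + "m" = "albpm"

albpm


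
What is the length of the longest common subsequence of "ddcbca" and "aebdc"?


LCS of "ddcbca" and "aebdc"
DP table:
           a    e    b    d    c
      0    0    0    0    0    0
  d   0    0    0    0    1    1
  d   0    0    0    0    1    1
  c   0    0    0    0    1    2
  b   0    0    0    1    1    2
  c   0    0    0    1    1    2
  a   0    1    1    1    1    2
LCS length = dp[6][5] = 2

2


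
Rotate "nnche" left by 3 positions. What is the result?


Input: "nnche", rotate left by 3
First 3 characters: "nnc"
Remaining characters: "he"
Concatenate remaining + first: "he" + "nnc" = "hennc"

hennc


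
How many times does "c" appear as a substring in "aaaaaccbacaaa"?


Searching for "c" in "aaaaaccbacaaa"
Scanning each position:
  Position 0: "a" => no
  Position 1: "a" => no
  Position 2: "a" => no
  Position 3: "a" => no
  Position 4: "a" => no
  Position 5: "c" => MATCH
  Position 6: "c" => MATCH
  Position 7: "b" => no
  Position 8: "a" => no
  Position 9: "c" => MATCH
  Position 10: "a" => no
  Position 11: "a" => no
  Position 12: "a" => no
Total occurrences: 3

3


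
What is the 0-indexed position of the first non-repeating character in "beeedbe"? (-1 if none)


Input: beeedbe
Character frequencies:
  'b': 2
  'd': 1
  'e': 4
Scanning left to right for freq == 1:
  Position 0 ('b'): freq=2, skip
  Position 1 ('e'): freq=4, skip
  Position 2 ('e'): freq=4, skip
  Position 3 ('e'): freq=4, skip
  Position 4 ('d'): unique! => answer = 4

4


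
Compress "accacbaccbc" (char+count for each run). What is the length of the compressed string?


Input: accacbaccbc
Runs:
  'a' x 1 => "a1"
  'c' x 2 => "c2"
  'a' x 1 => "a1"
  'c' x 1 => "c1"
  'b' x 1 => "b1"
  'a' x 1 => "a1"
  'c' x 2 => "c2"
  'b' x 1 => "b1"
  'c' x 1 => "c1"
Compressed: "a1c2a1c1b1a1c2b1c1"
Compressed length: 18

18


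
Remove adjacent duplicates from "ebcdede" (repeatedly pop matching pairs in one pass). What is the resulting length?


Input: ebcdede
Stack-based adjacent duplicate removal:
  Read 'e': push. Stack: e
  Read 'b': push. Stack: eb
  Read 'c': push. Stack: ebc
  Read 'd': push. Stack: ebcd
  Read 'e': push. Stack: ebcde
  Read 'd': push. Stack: ebcded
  Read 'e': push. Stack: ebcdede
Final stack: "ebcdede" (length 7)

7


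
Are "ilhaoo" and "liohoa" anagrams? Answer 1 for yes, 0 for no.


Strings: "ilhaoo", "liohoa"
Sorted first:  ahiloo
Sorted second: ahiloo
Sorted forms match => anagrams

1


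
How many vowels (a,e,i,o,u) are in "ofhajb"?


Input: ofhajb
Checking each character:
  'o' at position 0: vowel (running total: 1)
  'f' at position 1: consonant
  'h' at position 2: consonant
  'a' at position 3: vowel (running total: 2)
  'j' at position 4: consonant
  'b' at position 5: consonant
Total vowels: 2

2


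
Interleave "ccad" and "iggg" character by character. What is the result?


Interleaving "ccad" and "iggg":
  Position 0: 'c' from first, 'i' from second => "ci"
  Position 1: 'c' from first, 'g' from second => "cg"
  Position 2: 'a' from first, 'g' from second => "ag"
  Position 3: 'd' from first, 'g' from second => "dg"
Result: cicgagdg

cicgagdg


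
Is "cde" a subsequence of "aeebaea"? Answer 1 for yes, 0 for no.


Check if "cde" is a subsequence of "aeebaea"
Greedy scan:
  Position 0 ('a'): no match needed
  Position 1 ('e'): no match needed
  Position 2 ('e'): no match needed
  Position 3 ('b'): no match needed
  Position 4 ('a'): no match needed
  Position 5 ('e'): no match needed
  Position 6 ('a'): no match needed
Only matched 0/3 characters => not a subsequence

0


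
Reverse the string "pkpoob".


Input: pkpoob
Reading characters right to left:
  Position 5: 'b'
  Position 4: 'o'
  Position 3: 'o'
  Position 2: 'p'
  Position 1: 'k'
  Position 0: 'p'
Reversed: boopkp

boopkp


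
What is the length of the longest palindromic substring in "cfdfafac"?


Input: "cfdfafac"
Checking substrings for palindromes:
  [1:4] "fdf" (len 3) => palindrome
  [3:6] "faf" (len 3) => palindrome
  [4:7] "afa" (len 3) => palindrome
Longest palindromic substring: "fdf" with length 3

3


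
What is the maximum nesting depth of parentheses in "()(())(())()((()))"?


Input: "()(())(())()((()))"
Tracking depth:
  Position 0 '(': depth becomes 1
  Position 1 ')': depth becomes 0
  Position 2 '(': depth becomes 1
  Position 3 '(': depth becomes 2
  Position 4 ')': depth becomes 1
  Position 5 ')': depth becomes 0
  Position 6 '(': depth becomes 1
  Position 7 '(': depth becomes 2
  Position 8 ')': depth becomes 1
  Position 9 ')': depth becomes 0
  Position 10 '(': depth becomes 1
  Position 11 ')': depth becomes 0
  Position 12 '(': depth becomes 1
  Position 13 '(': depth becomes 2
  Position 14 '(': depth becomes 3
  Position 15 ')': depth becomes 2
  Position 16 ')': depth becomes 1
  Position 17 ')': depth becomes 0
Maximum depth reached: 3

3


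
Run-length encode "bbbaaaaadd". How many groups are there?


Input: bbbaaaaadd
Scanning for consecutive runs:
  Group 1: 'b' x 3 (positions 0-2)
  Group 2: 'a' x 5 (positions 3-7)
  Group 3: 'd' x 2 (positions 8-9)
Total groups: 3

3


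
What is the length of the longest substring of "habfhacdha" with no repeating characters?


Input: "habfhacdha"
Sliding window (track last position of each char):
  Position 0 ('h'): window [0,0] length 1 -- new best
  Position 1 ('a'): window [0,1] length 2 -- new best
  Position 2 ('b'): window [0,2] length 3 -- new best
  Position 3 ('f'): window [0,3] length 4 -- new best
  Position 4 ('h'): repeat (last at 0), move window start to 1
  Position 4 ('h'): window [1,4] length 4
  Position 5 ('a'): repeat (last at 1), move window start to 2
  Position 5 ('a'): window [2,5] length 4
  Position 6 ('c'): window [2,6] length 5 -- new best
  Position 7 ('d'): window [2,7] length 6 -- new best
  Position 8 ('h'): repeat (last at 4), move window start to 5
  Position 8 ('h'): window [5,8] length 4
  Position 9 ('a'): repeat (last at 5), move window start to 6
  Position 9 ('a'): window [6,9] length 4
Longest substring with no repeats: "bfhacd" with length 6

6


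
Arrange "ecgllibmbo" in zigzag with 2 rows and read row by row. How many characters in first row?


Zigzag "ecgllibmbo" into 2 rows:
Placing characters:
  'e' => row 0
  'c' => row 1
  'g' => row 0
  'l' => row 1
  'l' => row 0
  'i' => row 1
  'b' => row 0
  'm' => row 1
  'b' => row 0
  'o' => row 1
Rows:
  Row 0: "eglbb"
  Row 1: "climo"
First row length: 5

5


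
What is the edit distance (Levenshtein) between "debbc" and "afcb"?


Computing edit distance: "debbc" -> "afcb"
DP table:
           a    f    c    b
      0    1    2    3    4
  d   1    1    2    3    4
  e   2    2    2    3    4
  b   3    3    3    3    3
  b   4    4    4    4    3
  c   5    5    5    4    4
Edit distance = dp[5][4] = 4

4


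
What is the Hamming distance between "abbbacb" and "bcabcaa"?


Comparing "abbbacb" and "bcabcaa" position by position:
  Position 0: 'a' vs 'b' => differ
  Position 1: 'b' vs 'c' => differ
  Position 2: 'b' vs 'a' => differ
  Position 3: 'b' vs 'b' => same
  Position 4: 'a' vs 'c' => differ
  Position 5: 'c' vs 'a' => differ
  Position 6: 'b' vs 'a' => differ
Total differences (Hamming distance): 6

6


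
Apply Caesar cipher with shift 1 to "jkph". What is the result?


Caesar cipher: shift "jkph" by 1
  'j' (pos 9) + 1 = pos 10 = 'k'
  'k' (pos 10) + 1 = pos 11 = 'l'
  'p' (pos 15) + 1 = pos 16 = 'q'
  'h' (pos 7) + 1 = pos 8 = 'i'
Result: klqi

klqi


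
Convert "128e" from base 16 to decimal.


Input: "128e" in base 16
Positional expansion:
  Digit '1' (value 1) x 16^3 = 4096
  Digit '2' (value 2) x 16^2 = 512
  Digit '8' (value 8) x 16^1 = 128
  Digit 'e' (value 14) x 16^0 = 14
Sum = 4750

4750


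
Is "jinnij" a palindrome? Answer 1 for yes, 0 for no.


Input: jinnij
Reversed: jinnij
  Compare pos 0 ('j') with pos 5 ('j'): match
  Compare pos 1 ('i') with pos 4 ('i'): match
  Compare pos 2 ('n') with pos 3 ('n'): match
Result: palindrome

1


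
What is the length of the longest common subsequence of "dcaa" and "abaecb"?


LCS of "dcaa" and "abaecb"
DP table:
           a    b    a    e    c    b
      0    0    0    0    0    0    0
  d   0    0    0    0    0    0    0
  c   0    0    0    0    0    1    1
  a   0    1    1    1    1    1    1
  a   0    1    1    2    2    2    2
LCS length = dp[4][6] = 2

2


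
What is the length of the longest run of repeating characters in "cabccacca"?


Input: "cabccacca"
Scanning for longest run:
  Position 1 ('a'): new char, reset run to 1
  Position 2 ('b'): new char, reset run to 1
  Position 3 ('c'): new char, reset run to 1
  Position 4 ('c'): continues run of 'c', length=2
  Position 5 ('a'): new char, reset run to 1
  Position 6 ('c'): new char, reset run to 1
  Position 7 ('c'): continues run of 'c', length=2
  Position 8 ('a'): new char, reset run to 1
Longest run: 'c' with length 2

2


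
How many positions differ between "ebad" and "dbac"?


Comparing "ebad" and "dbac" position by position:
  Position 0: 'e' vs 'd' => DIFFER
  Position 1: 'b' vs 'b' => same
  Position 2: 'a' vs 'a' => same
  Position 3: 'd' vs 'c' => DIFFER
Positions that differ: 2

2


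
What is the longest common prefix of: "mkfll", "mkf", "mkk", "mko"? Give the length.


Words: mkfll, mkf, mkk, mko
  Position 0: all 'm' => match
  Position 1: all 'k' => match
  Position 2: ('f', 'f', 'k', 'o') => mismatch, stop
LCP = "mk" (length 2)

2


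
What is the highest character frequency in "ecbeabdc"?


Input: ecbeabdc
Character counts:
  'a': 1
  'b': 2
  'c': 2
  'd': 1
  'e': 2
Maximum frequency: 2

2


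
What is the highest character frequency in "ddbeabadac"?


Input: ddbeabadac
Character counts:
  'a': 3
  'b': 2
  'c': 1
  'd': 3
  'e': 1
Maximum frequency: 3

3


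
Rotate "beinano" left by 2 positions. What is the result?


Input: "beinano", rotate left by 2
First 2 characters: "be"
Remaining characters: "inano"
Concatenate remaining + first: "inano" + "be" = "inanobe"

inanobe


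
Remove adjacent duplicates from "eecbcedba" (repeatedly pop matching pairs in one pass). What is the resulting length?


Input: eecbcedba
Stack-based adjacent duplicate removal:
  Read 'e': push. Stack: e
  Read 'e': matches stack top 'e' => pop. Stack: (empty)
  Read 'c': push. Stack: c
  Read 'b': push. Stack: cb
  Read 'c': push. Stack: cbc
  Read 'e': push. Stack: cbce
  Read 'd': push. Stack: cbced
  Read 'b': push. Stack: cbcedb
  Read 'a': push. Stack: cbcedba
Final stack: "cbcedba" (length 7)

7


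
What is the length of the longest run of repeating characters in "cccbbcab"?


Input: "cccbbcab"
Scanning for longest run:
  Position 1 ('c'): continues run of 'c', length=2
  Position 2 ('c'): continues run of 'c', length=3
  Position 3 ('b'): new char, reset run to 1
  Position 4 ('b'): continues run of 'b', length=2
  Position 5 ('c'): new char, reset run to 1
  Position 6 ('a'): new char, reset run to 1
  Position 7 ('b'): new char, reset run to 1
Longest run: 'c' with length 3

3


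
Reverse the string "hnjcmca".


Input: hnjcmca
Reading characters right to left:
  Position 6: 'a'
  Position 5: 'c'
  Position 4: 'm'
  Position 3: 'c'
  Position 2: 'j'
  Position 1: 'n'
  Position 0: 'h'
Reversed: acmcjnh

acmcjnh


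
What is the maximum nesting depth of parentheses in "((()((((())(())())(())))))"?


Input: "((()((((())(())())(())))))"
Tracking depth:
  Position 0 '(': depth becomes 1
  Position 1 '(': depth becomes 2
  Position 2 '(': depth becomes 3
  Position 3 ')': depth becomes 2
  Position 4 '(': depth becomes 3
  Position 5 '(': depth becomes 4
  Position 6 '(': depth becomes 5
  Position 7 '(': depth becomes 6
  Position 8 '(': depth becomes 7
  Position 9 ')': depth becomes 6
  Position 10 ')': depth becomes 5
  Position 11 '(': depth becomes 6
  Position 12 '(': depth becomes 7
  Position 13 ')': depth becomes 6
  Position 14 ')': depth becomes 5
  Position 15 '(': depth becomes 6
  Position 16 ')': depth becomes 5
  Position 17 ')': depth becomes 4
  Position 18 '(': depth becomes 5
  Position 19 '(': depth becomes 6
  Position 20 ')': depth becomes 5
  Position 21 ')': depth becomes 4
  Position 22 ')': depth becomes 3
  Position 23 ')': depth becomes 2
  Position 24 ')': depth becomes 1
  Position 25 ')': depth becomes 0
Maximum depth reached: 7

7


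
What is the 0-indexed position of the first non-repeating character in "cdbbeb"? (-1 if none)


Input: cdbbeb
Character frequencies:
  'b': 3
  'c': 1
  'd': 1
  'e': 1
Scanning left to right for freq == 1:
  Position 0 ('c'): unique! => answer = 0

0


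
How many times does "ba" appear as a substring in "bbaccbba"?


Searching for "ba" in "bbaccbba"
Scanning each position:
  Position 0: "bb" => no
  Position 1: "ba" => MATCH
  Position 2: "ac" => no
  Position 3: "cc" => no
  Position 4: "cb" => no
  Position 5: "bb" => no
  Position 6: "ba" => MATCH
Total occurrences: 2

2


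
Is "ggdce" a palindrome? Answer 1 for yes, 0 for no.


Input: ggdce
Reversed: ecdgg
  Compare pos 0 ('g') with pos 4 ('e'): MISMATCH
  Compare pos 1 ('g') with pos 3 ('c'): MISMATCH
Result: not a palindrome

0


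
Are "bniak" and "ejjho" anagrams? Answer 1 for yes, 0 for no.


Strings: "bniak", "ejjho"
Sorted first:  abikn
Sorted second: ehjjo
Differ at position 0: 'a' vs 'e' => not anagrams

0


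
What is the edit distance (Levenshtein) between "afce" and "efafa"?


Computing edit distance: "afce" -> "efafa"
DP table:
           e    f    a    f    a
      0    1    2    3    4    5
  a   1    1    2    2    3    4
  f   2    2    1    2    2    3
  c   3    3    2    2    3    3
  e   4    3    3    3    3    4
Edit distance = dp[4][5] = 4

4


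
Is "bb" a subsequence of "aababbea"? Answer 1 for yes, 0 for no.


Check if "bb" is a subsequence of "aababbea"
Greedy scan:
  Position 0 ('a'): no match needed
  Position 1 ('a'): no match needed
  Position 2 ('b'): matches sub[0] = 'b'
  Position 3 ('a'): no match needed
  Position 4 ('b'): matches sub[1] = 'b'
  Position 5 ('b'): no match needed
  Position 6 ('e'): no match needed
  Position 7 ('a'): no match needed
All 2 characters matched => is a subsequence

1


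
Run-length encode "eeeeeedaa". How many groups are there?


Input: eeeeeedaa
Scanning for consecutive runs:
  Group 1: 'e' x 6 (positions 0-5)
  Group 2: 'd' x 1 (positions 6-6)
  Group 3: 'a' x 2 (positions 7-8)
Total groups: 3

3


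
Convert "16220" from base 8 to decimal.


Input: "16220" in base 8
Positional expansion:
  Digit '1' (value 1) x 8^4 = 4096
  Digit '6' (value 6) x 8^3 = 3072
  Digit '2' (value 2) x 8^2 = 128
  Digit '2' (value 2) x 8^1 = 16
  Digit '0' (value 0) x 8^0 = 0
Sum = 7312

7312


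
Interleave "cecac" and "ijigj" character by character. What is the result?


Interleaving "cecac" and "ijigj":
  Position 0: 'c' from first, 'i' from second => "ci"
  Position 1: 'e' from first, 'j' from second => "ej"
  Position 2: 'c' from first, 'i' from second => "ci"
  Position 3: 'a' from first, 'g' from second => "ag"
  Position 4: 'c' from first, 'j' from second => "cj"
Result: ciejciagcj

ciejciagcj


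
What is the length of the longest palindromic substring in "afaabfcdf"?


Input: "afaabfcdf"
Checking substrings for palindromes:
  [0:3] "afa" (len 3) => palindrome
  [2:4] "aa" (len 2) => palindrome
Longest palindromic substring: "afa" with length 3

3


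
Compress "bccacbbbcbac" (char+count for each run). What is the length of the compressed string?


Input: bccacbbbcbac
Runs:
  'b' x 1 => "b1"
  'c' x 2 => "c2"
  'a' x 1 => "a1"
  'c' x 1 => "c1"
  'b' x 3 => "b3"
  'c' x 1 => "c1"
  'b' x 1 => "b1"
  'a' x 1 => "a1"
  'c' x 1 => "c1"
Compressed: "b1c2a1c1b3c1b1a1c1"
Compressed length: 18

18


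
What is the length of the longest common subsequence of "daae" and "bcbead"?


LCS of "daae" and "bcbead"
DP table:
           b    c    b    e    a    d
      0    0    0    0    0    0    0
  d   0    0    0    0    0    0    1
  a   0    0    0    0    0    1    1
  a   0    0    0    0    0    1    1
  e   0    0    0    0    1    1    1
LCS length = dp[4][6] = 1

1


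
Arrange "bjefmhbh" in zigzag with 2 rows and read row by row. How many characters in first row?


Zigzag "bjefmhbh" into 2 rows:
Placing characters:
  'b' => row 0
  'j' => row 1
  'e' => row 0
  'f' => row 1
  'm' => row 0
  'h' => row 1
  'b' => row 0
  'h' => row 1
Rows:
  Row 0: "bemb"
  Row 1: "jfhh"
First row length: 4

4


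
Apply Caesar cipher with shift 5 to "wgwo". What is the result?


Caesar cipher: shift "wgwo" by 5
  'w' (pos 22) + 5 = pos 1 = 'b'
  'g' (pos 6) + 5 = pos 11 = 'l'
  'w' (pos 22) + 5 = pos 1 = 'b'
  'o' (pos 14) + 5 = pos 19 = 't'
Result: blbt

blbt


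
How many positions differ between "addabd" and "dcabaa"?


Comparing "addabd" and "dcabaa" position by position:
  Position 0: 'a' vs 'd' => DIFFER
  Position 1: 'd' vs 'c' => DIFFER
  Position 2: 'd' vs 'a' => DIFFER
  Position 3: 'a' vs 'b' => DIFFER
  Position 4: 'b' vs 'a' => DIFFER
  Position 5: 'd' vs 'a' => DIFFER
Positions that differ: 6

6


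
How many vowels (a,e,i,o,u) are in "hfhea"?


Input: hfhea
Checking each character:
  'h' at position 0: consonant
  'f' at position 1: consonant
  'h' at position 2: consonant
  'e' at position 3: vowel (running total: 1)
  'a' at position 4: vowel (running total: 2)
Total vowels: 2

2


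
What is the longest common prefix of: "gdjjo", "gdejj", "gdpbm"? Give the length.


Words: gdjjo, gdejj, gdpbm
  Position 0: all 'g' => match
  Position 1: all 'd' => match
  Position 2: ('j', 'e', 'p') => mismatch, stop
LCP = "gd" (length 2)

2


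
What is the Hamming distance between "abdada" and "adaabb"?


Comparing "abdada" and "adaabb" position by position:
  Position 0: 'a' vs 'a' => same
  Position 1: 'b' vs 'd' => differ
  Position 2: 'd' vs 'a' => differ
  Position 3: 'a' vs 'a' => same
  Position 4: 'd' vs 'b' => differ
  Position 5: 'a' vs 'b' => differ
Total differences (Hamming distance): 4

4


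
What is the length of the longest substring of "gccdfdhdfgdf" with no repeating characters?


Input: "gccdfdhdfgdf"
Sliding window (track last position of each char):
  Position 0 ('g'): window [0,0] length 1 -- new best
  Position 1 ('c'): window [0,1] length 2 -- new best
  Position 2 ('c'): repeat (last at 1), move window start to 2
  Position 2 ('c'): window [2,2] length 1
  Position 3 ('d'): window [2,3] length 2
  Position 4 ('f'): window [2,4] length 3 -- new best
  Position 5 ('d'): repeat (last at 3), move window start to 4
  Position 5 ('d'): window [4,5] length 2
  Position 6 ('h'): window [4,6] length 3
  Position 7 ('d'): repeat (last at 5), move window start to 6
  Position 7 ('d'): window [6,7] length 2
  Position 8 ('f'): window [6,8] length 3
  Position 9 ('g'): window [6,9] length 4 -- new best
  Position 10 ('d'): repeat (last at 7), move window start to 8
  Position 10 ('d'): window [8,10] length 3
  Position 11 ('f'): repeat (last at 8), move window start to 9
  Position 11 ('f'): window [9,11] length 3
Longest substring with no repeats: "hdfg" with length 4

4


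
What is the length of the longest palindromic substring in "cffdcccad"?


Input: "cffdcccad"
Checking substrings for palindromes:
  [4:7] "ccc" (len 3) => palindrome
  [1:3] "ff" (len 2) => palindrome
  [4:6] "cc" (len 2) => palindrome
  [5:7] "cc" (len 2) => palindrome
Longest palindromic substring: "ccc" with length 3

3


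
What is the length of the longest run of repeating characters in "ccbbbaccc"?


Input: "ccbbbaccc"
Scanning for longest run:
  Position 1 ('c'): continues run of 'c', length=2
  Position 2 ('b'): new char, reset run to 1
  Position 3 ('b'): continues run of 'b', length=2
  Position 4 ('b'): continues run of 'b', length=3
  Position 5 ('a'): new char, reset run to 1
  Position 6 ('c'): new char, reset run to 1
  Position 7 ('c'): continues run of 'c', length=2
  Position 8 ('c'): continues run of 'c', length=3
Longest run: 'b' with length 3

3


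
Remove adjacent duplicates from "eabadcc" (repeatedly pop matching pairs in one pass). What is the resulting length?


Input: eabadcc
Stack-based adjacent duplicate removal:
  Read 'e': push. Stack: e
  Read 'a': push. Stack: ea
  Read 'b': push. Stack: eab
  Read 'a': push. Stack: eaba
  Read 'd': push. Stack: eabad
  Read 'c': push. Stack: eabadc
  Read 'c': matches stack top 'c' => pop. Stack: eabad
Final stack: "eabad" (length 5)

5


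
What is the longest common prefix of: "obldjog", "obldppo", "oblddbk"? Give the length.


Words: obldjog, obldppo, oblddbk
  Position 0: all 'o' => match
  Position 1: all 'b' => match
  Position 2: all 'l' => match
  Position 3: all 'd' => match
  Position 4: ('j', 'p', 'd') => mismatch, stop
LCP = "obld" (length 4)

4


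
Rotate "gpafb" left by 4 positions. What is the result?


Input: "gpafb", rotate left by 4
First 4 characters: "gpaf"
Remaining characters: "b"
Concatenate remaining + first: "b" + "gpaf" = "bgpaf"

bgpaf


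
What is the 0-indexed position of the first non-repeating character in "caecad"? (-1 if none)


Input: caecad
Character frequencies:
  'a': 2
  'c': 2
  'd': 1
  'e': 1
Scanning left to right for freq == 1:
  Position 0 ('c'): freq=2, skip
  Position 1 ('a'): freq=2, skip
  Position 2 ('e'): unique! => answer = 2

2


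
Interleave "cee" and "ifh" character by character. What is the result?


Interleaving "cee" and "ifh":
  Position 0: 'c' from first, 'i' from second => "ci"
  Position 1: 'e' from first, 'f' from second => "ef"
  Position 2: 'e' from first, 'h' from second => "eh"
Result: ciefeh

ciefeh


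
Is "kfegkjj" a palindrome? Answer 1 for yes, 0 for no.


Input: kfegkjj
Reversed: jjkgefk
  Compare pos 0 ('k') with pos 6 ('j'): MISMATCH
  Compare pos 1 ('f') with pos 5 ('j'): MISMATCH
  Compare pos 2 ('e') with pos 4 ('k'): MISMATCH
Result: not a palindrome

0


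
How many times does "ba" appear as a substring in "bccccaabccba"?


Searching for "ba" in "bccccaabccba"
Scanning each position:
  Position 0: "bc" => no
  Position 1: "cc" => no
  Position 2: "cc" => no
  Position 3: "cc" => no
  Position 4: "ca" => no
  Position 5: "aa" => no
  Position 6: "ab" => no
  Position 7: "bc" => no
  Position 8: "cc" => no
  Position 9: "cb" => no
  Position 10: "ba" => MATCH
Total occurrences: 1

1


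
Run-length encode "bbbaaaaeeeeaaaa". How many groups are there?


Input: bbbaaaaeeeeaaaa
Scanning for consecutive runs:
  Group 1: 'b' x 3 (positions 0-2)
  Group 2: 'a' x 4 (positions 3-6)
  Group 3: 'e' x 4 (positions 7-10)
  Group 4: 'a' x 4 (positions 11-14)
Total groups: 4

4


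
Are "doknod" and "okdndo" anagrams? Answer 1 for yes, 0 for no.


Strings: "doknod", "okdndo"
Sorted first:  ddknoo
Sorted second: ddknoo
Sorted forms match => anagrams

1


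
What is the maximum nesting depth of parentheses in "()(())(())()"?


Input: "()(())(())()"
Tracking depth:
  Position 0 '(': depth becomes 1
  Position 1 ')': depth becomes 0
  Position 2 '(': depth becomes 1
  Position 3 '(': depth becomes 2
  Position 4 ')': depth becomes 1
  Position 5 ')': depth becomes 0
  Position 6 '(': depth becomes 1
  Position 7 '(': depth becomes 2
  Position 8 ')': depth becomes 1
  Position 9 ')': depth becomes 0
  Position 10 '(': depth becomes 1
  Position 11 ')': depth becomes 0
Maximum depth reached: 2

2


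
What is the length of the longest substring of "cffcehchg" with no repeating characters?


Input: "cffcehchg"
Sliding window (track last position of each char):
  Position 0 ('c'): window [0,0] length 1 -- new best
  Position 1 ('f'): window [0,1] length 2 -- new best
  Position 2 ('f'): repeat (last at 1), move window start to 2
  Position 2 ('f'): window [2,2] length 1
  Position 3 ('c'): window [2,3] length 2
  Position 4 ('e'): window [2,4] length 3 -- new best
  Position 5 ('h'): window [2,5] length 4 -- new best
  Position 6 ('c'): repeat (last at 3), move window start to 4
  Position 6 ('c'): window [4,6] length 3
  Position 7 ('h'): repeat (last at 5), move window start to 6
  Position 7 ('h'): window [6,7] length 2
  Position 8 ('g'): window [6,8] length 3
Longest substring with no repeats: "fceh" with length 4

4


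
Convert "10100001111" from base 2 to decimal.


Input: "10100001111" in base 2
Positional expansion:
  Digit '1' (value 1) x 2^10 = 1024
  Digit '0' (value 0) x 2^9 = 0
  Digit '1' (value 1) x 2^8 = 256
  Digit '0' (value 0) x 2^7 = 0
  Digit '0' (value 0) x 2^6 = 0
  Digit '0' (value 0) x 2^5 = 0
  Digit '0' (value 0) x 2^4 = 0
  Digit '1' (value 1) x 2^3 = 8
  Digit '1' (value 1) x 2^2 = 4
  Digit '1' (value 1) x 2^1 = 2
  Digit '1' (value 1) x 2^0 = 1
Sum = 1295

1295


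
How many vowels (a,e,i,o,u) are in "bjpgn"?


Input: bjpgn
Checking each character:
  'b' at position 0: consonant
  'j' at position 1: consonant
  'p' at position 2: consonant
  'g' at position 3: consonant
  'n' at position 4: consonant
Total vowels: 0

0


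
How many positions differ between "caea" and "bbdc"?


Comparing "caea" and "bbdc" position by position:
  Position 0: 'c' vs 'b' => DIFFER
  Position 1: 'a' vs 'b' => DIFFER
  Position 2: 'e' vs 'd' => DIFFER
  Position 3: 'a' vs 'c' => DIFFER
Positions that differ: 4

4


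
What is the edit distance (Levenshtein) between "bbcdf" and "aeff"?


Computing edit distance: "bbcdf" -> "aeff"
DP table:
           a    e    f    f
      0    1    2    3    4
  b   1    1    2    3    4
  b   2    2    2    3    4
  c   3    3    3    3    4
  d   4    4    4    4    4
  f   5    5    5    4    4
Edit distance = dp[5][4] = 4

4


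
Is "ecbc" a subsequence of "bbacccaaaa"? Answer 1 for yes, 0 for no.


Check if "ecbc" is a subsequence of "bbacccaaaa"
Greedy scan:
  Position 0 ('b'): no match needed
  Position 1 ('b'): no match needed
  Position 2 ('a'): no match needed
  Position 3 ('c'): no match needed
  Position 4 ('c'): no match needed
  Position 5 ('c'): no match needed
  Position 6 ('a'): no match needed
  Position 7 ('a'): no match needed
  Position 8 ('a'): no match needed
  Position 9 ('a'): no match needed
Only matched 0/4 characters => not a subsequence

0


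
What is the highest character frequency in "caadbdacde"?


Input: caadbdacde
Character counts:
  'a': 3
  'b': 1
  'c': 2
  'd': 3
  'e': 1
Maximum frequency: 3

3


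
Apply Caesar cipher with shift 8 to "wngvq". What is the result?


Caesar cipher: shift "wngvq" by 8
  'w' (pos 22) + 8 = pos 4 = 'e'
  'n' (pos 13) + 8 = pos 21 = 'v'
  'g' (pos 6) + 8 = pos 14 = 'o'
  'v' (pos 21) + 8 = pos 3 = 'd'
  'q' (pos 16) + 8 = pos 24 = 'y'
Result: evody

evody


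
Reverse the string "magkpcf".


Input: magkpcf
Reading characters right to left:
  Position 6: 'f'
  Position 5: 'c'
  Position 4: 'p'
  Position 3: 'k'
  Position 2: 'g'
  Position 1: 'a'
  Position 0: 'm'
Reversed: fcpkgam

fcpkgam


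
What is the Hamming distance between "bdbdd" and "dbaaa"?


Comparing "bdbdd" and "dbaaa" position by position:
  Position 0: 'b' vs 'd' => differ
  Position 1: 'd' vs 'b' => differ
  Position 2: 'b' vs 'a' => differ
  Position 3: 'd' vs 'a' => differ
  Position 4: 'd' vs 'a' => differ
Total differences (Hamming distance): 5

5


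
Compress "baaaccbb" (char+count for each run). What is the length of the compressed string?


Input: baaaccbb
Runs:
  'b' x 1 => "b1"
  'a' x 3 => "a3"
  'c' x 2 => "c2"
  'b' x 2 => "b2"
Compressed: "b1a3c2b2"
Compressed length: 8

8


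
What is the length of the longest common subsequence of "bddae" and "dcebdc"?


LCS of "bddae" and "dcebdc"
DP table:
           d    c    e    b    d    c
      0    0    0    0    0    0    0
  b   0    0    0    0    1    1    1
  d   0    1    1    1    1    2    2
  d   0    1    1    1    1    2    2
  a   0    1    1    1    1    2    2
  e   0    1    1    2    2    2    2
LCS length = dp[5][6] = 2

2


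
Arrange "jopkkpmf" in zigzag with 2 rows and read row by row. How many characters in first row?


Zigzag "jopkkpmf" into 2 rows:
Placing characters:
  'j' => row 0
  'o' => row 1
  'p' => row 0
  'k' => row 1
  'k' => row 0
  'p' => row 1
  'm' => row 0
  'f' => row 1
Rows:
  Row 0: "jpkm"
  Row 1: "okpf"
First row length: 4

4


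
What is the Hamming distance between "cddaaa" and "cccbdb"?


Comparing "cddaaa" and "cccbdb" position by position:
  Position 0: 'c' vs 'c' => same
  Position 1: 'd' vs 'c' => differ
  Position 2: 'd' vs 'c' => differ
  Position 3: 'a' vs 'b' => differ
  Position 4: 'a' vs 'd' => differ
  Position 5: 'a' vs 'b' => differ
Total differences (Hamming distance): 5

5


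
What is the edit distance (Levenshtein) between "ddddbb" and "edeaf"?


Computing edit distance: "ddddbb" -> "edeaf"
DP table:
           e    d    e    a    f
      0    1    2    3    4    5
  d   1    1    1    2    3    4
  d   2    2    1    2    3    4
  d   3    3    2    2    3    4
  d   4    4    3    3    3    4
  b   5    5    4    4    4    4
  b   6    6    5    5    5    5
Edit distance = dp[6][5] = 5

5


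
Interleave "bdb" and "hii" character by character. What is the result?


Interleaving "bdb" and "hii":
  Position 0: 'b' from first, 'h' from second => "bh"
  Position 1: 'd' from first, 'i' from second => "di"
  Position 2: 'b' from first, 'i' from second => "bi"
Result: bhdibi

bhdibi


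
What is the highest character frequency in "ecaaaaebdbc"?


Input: ecaaaaebdbc
Character counts:
  'a': 4
  'b': 2
  'c': 2
  'd': 1
  'e': 2
Maximum frequency: 4

4


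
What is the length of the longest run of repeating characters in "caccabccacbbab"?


Input: "caccabccacbbab"
Scanning for longest run:
  Position 1 ('a'): new char, reset run to 1
  Position 2 ('c'): new char, reset run to 1
  Position 3 ('c'): continues run of 'c', length=2
  Position 4 ('a'): new char, reset run to 1
  Position 5 ('b'): new char, reset run to 1
  Position 6 ('c'): new char, reset run to 1
  Position 7 ('c'): continues run of 'c', length=2
  Position 8 ('a'): new char, reset run to 1
  Position 9 ('c'): new char, reset run to 1
  Position 10 ('b'): new char, reset run to 1
  Position 11 ('b'): continues run of 'b', length=2
  Position 12 ('a'): new char, reset run to 1
  Position 13 ('b'): new char, reset run to 1
Longest run: 'c' with length 2

2


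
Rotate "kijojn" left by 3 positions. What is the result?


Input: "kijojn", rotate left by 3
First 3 characters: "kij"
Remaining characters: "ojn"
Concatenate remaining + first: "ojn" + "kij" = "ojnkij"

ojnkij


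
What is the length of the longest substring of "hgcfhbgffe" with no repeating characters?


Input: "hgcfhbgffe"
Sliding window (track last position of each char):
  Position 0 ('h'): window [0,0] length 1 -- new best
  Position 1 ('g'): window [0,1] length 2 -- new best
  Position 2 ('c'): window [0,2] length 3 -- new best
  Position 3 ('f'): window [0,3] length 4 -- new best
  Position 4 ('h'): repeat (last at 0), move window start to 1
  Position 4 ('h'): window [1,4] length 4
  Position 5 ('b'): window [1,5] length 5 -- new best
  Position 6 ('g'): repeat (last at 1), move window start to 2
  Position 6 ('g'): window [2,6] length 5
  Position 7 ('f'): repeat (last at 3), move window start to 4
  Position 7 ('f'): window [4,7] length 4
  Position 8 ('f'): repeat (last at 7), move window start to 8
  Position 8 ('f'): window [8,8] length 1
  Position 9 ('e'): window [8,9] length 2
Longest substring with no repeats: "gcfhb" with length 5

5


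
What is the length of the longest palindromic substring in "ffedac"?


Input: "ffedac"
Checking substrings for palindromes:
  [0:2] "ff" (len 2) => palindrome
Longest palindromic substring: "ff" with length 2

2


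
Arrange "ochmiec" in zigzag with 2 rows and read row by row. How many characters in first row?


Zigzag "ochmiec" into 2 rows:
Placing characters:
  'o' => row 0
  'c' => row 1
  'h' => row 0
  'm' => row 1
  'i' => row 0
  'e' => row 1
  'c' => row 0
Rows:
  Row 0: "ohic"
  Row 1: "cme"
First row length: 4

4


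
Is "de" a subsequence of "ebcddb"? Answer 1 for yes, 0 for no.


Check if "de" is a subsequence of "ebcddb"
Greedy scan:
  Position 0 ('e'): no match needed
  Position 1 ('b'): no match needed
  Position 2 ('c'): no match needed
  Position 3 ('d'): matches sub[0] = 'd'
  Position 4 ('d'): no match needed
  Position 5 ('b'): no match needed
Only matched 1/2 characters => not a subsequence

0


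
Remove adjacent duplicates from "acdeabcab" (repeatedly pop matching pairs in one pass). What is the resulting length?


Input: acdeabcab
Stack-based adjacent duplicate removal:
  Read 'a': push. Stack: a
  Read 'c': push. Stack: ac
  Read 'd': push. Stack: acd
  Read 'e': push. Stack: acde
  Read 'a': push. Stack: acdea
  Read 'b': push. Stack: acdeab
  Read 'c': push. Stack: acdeabc
  Read 'a': push. Stack: acdeabca
  Read 'b': push. Stack: acdeabcab
Final stack: "acdeabcab" (length 9)

9


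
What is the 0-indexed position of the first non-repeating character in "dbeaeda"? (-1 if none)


Input: dbeaeda
Character frequencies:
  'a': 2
  'b': 1
  'd': 2
  'e': 2
Scanning left to right for freq == 1:
  Position 0 ('d'): freq=2, skip
  Position 1 ('b'): unique! => answer = 1

1


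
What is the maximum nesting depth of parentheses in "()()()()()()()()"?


Input: "()()()()()()()()"
Tracking depth:
  Position 0 '(': depth becomes 1
  Position 1 ')': depth becomes 0
  Position 2 '(': depth becomes 1
  Position 3 ')': depth becomes 0
  Position 4 '(': depth becomes 1
  Position 5 ')': depth becomes 0
  Position 6 '(': depth becomes 1
  Position 7 ')': depth becomes 0
  Position 8 '(': depth becomes 1
  Position 9 ')': depth becomes 0
  Position 10 '(': depth becomes 1
  Position 11 ')': depth becomes 0
  Position 12 '(': depth becomes 1
  Position 13 ')': depth becomes 0
  Position 14 '(': depth becomes 1
  Position 15 ')': depth becomes 0
Maximum depth reached: 1

1


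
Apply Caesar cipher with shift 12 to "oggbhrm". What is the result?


Caesar cipher: shift "oggbhrm" by 12
  'o' (pos 14) + 12 = pos 0 = 'a'
  'g' (pos 6) + 12 = pos 18 = 's'
  'g' (pos 6) + 12 = pos 18 = 's'
  'b' (pos 1) + 12 = pos 13 = 'n'
  'h' (pos 7) + 12 = pos 19 = 't'
  'r' (pos 17) + 12 = pos 3 = 'd'
  'm' (pos 12) + 12 = pos 24 = 'y'
Result: assntdy

assntdy


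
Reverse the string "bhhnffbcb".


Input: bhhnffbcb
Reading characters right to left:
  Position 8: 'b'
  Position 7: 'c'
  Position 6: 'b'
  Position 5: 'f'
  Position 4: 'f'
  Position 3: 'n'
  Position 2: 'h'
  Position 1: 'h'
  Position 0: 'b'
Reversed: bcbffnhhb

bcbffnhhb


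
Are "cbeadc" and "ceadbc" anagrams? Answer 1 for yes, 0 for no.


Strings: "cbeadc", "ceadbc"
Sorted first:  abccde
Sorted second: abccde
Sorted forms match => anagrams

1


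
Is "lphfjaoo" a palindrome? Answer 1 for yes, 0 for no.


Input: lphfjaoo
Reversed: ooajfhpl
  Compare pos 0 ('l') with pos 7 ('o'): MISMATCH
  Compare pos 1 ('p') with pos 6 ('o'): MISMATCH
  Compare pos 2 ('h') with pos 5 ('a'): MISMATCH
  Compare pos 3 ('f') with pos 4 ('j'): MISMATCH
Result: not a palindrome

0


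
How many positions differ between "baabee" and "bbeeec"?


Comparing "baabee" and "bbeeec" position by position:
  Position 0: 'b' vs 'b' => same
  Position 1: 'a' vs 'b' => DIFFER
  Position 2: 'a' vs 'e' => DIFFER
  Position 3: 'b' vs 'e' => DIFFER
  Position 4: 'e' vs 'e' => same
  Position 5: 'e' vs 'c' => DIFFER
Positions that differ: 4

4


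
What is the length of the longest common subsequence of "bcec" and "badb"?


LCS of "bcec" and "badb"
DP table:
           b    a    d    b
      0    0    0    0    0
  b   0    1    1    1    1
  c   0    1    1    1    1
  e   0    1    1    1    1
  c   0    1    1    1    1
LCS length = dp[4][4] = 1

1
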